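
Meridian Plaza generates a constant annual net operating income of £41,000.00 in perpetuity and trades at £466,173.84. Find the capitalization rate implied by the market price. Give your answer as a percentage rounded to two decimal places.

P = C/r ⇒ r = C/P = £41,000.00/£466,173.84 = 0.087950

8.80%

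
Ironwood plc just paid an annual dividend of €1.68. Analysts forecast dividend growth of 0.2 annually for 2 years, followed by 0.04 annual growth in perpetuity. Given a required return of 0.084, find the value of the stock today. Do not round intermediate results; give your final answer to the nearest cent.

€52.58

D_1 = 2.01600
D_2 = 2.41920
Terminal value at year 2: TV = D_2×(1+g_2)/(r−g_2) = 2.51597/0.044 = 57.18109
P_0 = D_1/(1+r)^1 + D_2/(1+r)^2 + TV/(1+r)^2
    = 1.85978 + 2.05880 + 48.66244 = 52.58101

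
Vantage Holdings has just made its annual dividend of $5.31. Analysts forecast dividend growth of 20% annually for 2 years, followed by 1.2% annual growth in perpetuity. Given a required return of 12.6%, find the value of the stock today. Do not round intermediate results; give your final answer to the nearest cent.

$65.23

D_1 = 6.37200
D_2 = 7.64640
Terminal value at year 2: TV = D_2×(1+g_2)/(r−g_2) = 7.73816/0.114 = 67.87857
P_0 = D_1/(1+r)^1 + D_2/(1+r)^2 + TV/(1+r)^2
    = 5.65897 + 6.03087 + 53.53723 = 65.22707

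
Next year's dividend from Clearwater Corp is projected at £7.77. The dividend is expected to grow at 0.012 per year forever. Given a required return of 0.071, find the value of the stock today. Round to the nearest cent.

Growing perpetuity: P = D₁ / (r − g) = £7.7700 / (0.071 − 0.012) = £131.69

£131.69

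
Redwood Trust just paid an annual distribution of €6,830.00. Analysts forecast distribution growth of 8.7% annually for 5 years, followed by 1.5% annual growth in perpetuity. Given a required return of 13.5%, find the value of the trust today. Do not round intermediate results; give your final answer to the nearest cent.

€76599.10

D_1 = 7424.21000
D_2 = 8070.11627
D_3 = 8772.21639
D_4 = 9535.39921
D_5 = 10364.97894
Terminal value at year 5: TV = D_5×(1+g_2)/(r−g_2) = 10520.45363/0.12 = 87670.44689
P_0 = D_1/(1+r)^1 + D_2/(1+r)^2 + D_3/(1+r)^3 + D_4/(1+r)^4 + D_5/(1+r)^5 + TV/(1+r)^5
    = 6541.15419 + 6264.52388 + 5999.59247 + 5745.86521 + 5502.86827 + 46545.09410 = 76599.09811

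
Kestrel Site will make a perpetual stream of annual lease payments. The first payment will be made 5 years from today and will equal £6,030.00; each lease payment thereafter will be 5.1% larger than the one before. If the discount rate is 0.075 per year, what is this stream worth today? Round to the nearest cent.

Value at end of year 4: C₁ / (r − g) = £6,030.00 / (0.075 − 0.051) = £251,250.0000
Discount to today: PV = £251,250.0000 / (1 + 0.075)^4 = £251,250.0000 / 1.335469 = £188,136.13

£188136.13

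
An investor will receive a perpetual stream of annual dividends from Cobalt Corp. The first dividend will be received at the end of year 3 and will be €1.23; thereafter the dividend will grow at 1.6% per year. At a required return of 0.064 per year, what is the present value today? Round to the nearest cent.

Value at end of year 2: C₁ / (r − g) = €1.23 / (0.064 − 0.016) = €25.6250
Discount to today: PV = €25.6250 / (1 + 0.064)^2 = €25.6250 / 1.132096 = €22.64

€22.64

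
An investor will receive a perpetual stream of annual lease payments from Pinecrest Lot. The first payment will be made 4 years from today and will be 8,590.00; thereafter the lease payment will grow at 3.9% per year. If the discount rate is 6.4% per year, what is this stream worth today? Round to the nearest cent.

Value at end of year 3: C₁ / (r − g) = 8,590.00 / (0.064 − 0.039) = 343,600.0000
Discount to today: PV = 343,600.0000 / (1 + 0.064)^3 = 343,600.0000 / 1.204550 = 285,251.72

285251.72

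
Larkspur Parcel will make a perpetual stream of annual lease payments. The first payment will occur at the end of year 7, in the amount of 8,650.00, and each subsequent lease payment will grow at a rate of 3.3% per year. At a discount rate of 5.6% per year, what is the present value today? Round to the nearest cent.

Value at end of year 6: C₁ / (r − g) = 8,650.00 / (0.056 − 0.033) = 376,086.9565
Discount to today: PV = 376,086.9565 / (1 + 0.056)^6 = 376,086.9565 / 1.386703 = 271,209.42

271209.42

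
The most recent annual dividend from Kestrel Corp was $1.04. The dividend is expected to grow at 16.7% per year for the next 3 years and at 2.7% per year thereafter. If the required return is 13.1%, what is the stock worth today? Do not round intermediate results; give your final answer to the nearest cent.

D_1 = 1.21368
D_2 = 1.41636
D_3 = 1.65290
Terminal value at year 3: TV = D_3×(1+g_2)/(r−g_2) = 1.69753/0.104 = 16.32236
P_0 = D_1/(1+r)^1 + D_2/(1+r)^2 + D_3/(1+r)^3 + TV/(1+r)^3
    = 1.07310 + 1.10726 + 1.14250 + 11.28224 = 14.60511

$14.61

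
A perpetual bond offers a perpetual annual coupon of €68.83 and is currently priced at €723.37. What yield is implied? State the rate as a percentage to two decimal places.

P = C/r ⇒ r = C/P = €68.83/€723.37 = 0.095152

9.52%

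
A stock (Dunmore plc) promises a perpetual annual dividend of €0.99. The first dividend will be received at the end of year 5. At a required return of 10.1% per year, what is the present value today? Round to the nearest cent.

Value at end of year 4: C / r = €0.99 / 0.101 = €9.8020
Discount to today: PV = €9.8020 / (1 + 0.101)^4 = €9.8020 / 1.469431 = €6.67

€6.67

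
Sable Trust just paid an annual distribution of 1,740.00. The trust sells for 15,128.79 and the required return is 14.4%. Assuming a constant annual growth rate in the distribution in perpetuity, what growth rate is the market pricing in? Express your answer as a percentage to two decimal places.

2.60%

P = D₀(1+g)/(r−g) ⇒ P(r−g) = D₀(1+g) ⇒ g(P+D₀) = P·r − D₀
g = (P·r − D₀)/(P + D₀) = (15,128.79×0.144 − 1,740.00) / (15,128.79 + 1,740.00) = 0.025997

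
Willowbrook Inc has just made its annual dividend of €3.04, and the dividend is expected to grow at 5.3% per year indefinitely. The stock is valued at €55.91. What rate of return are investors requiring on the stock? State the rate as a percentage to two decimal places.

D₁ = €3.04 × 1.053 = €3.2011
P = D₁/(r − g) ⇒ r = D₁/P + g = €3.2011/€55.91 + 0.053 = 0.057255 + 0.053 = 0.110255

11.03%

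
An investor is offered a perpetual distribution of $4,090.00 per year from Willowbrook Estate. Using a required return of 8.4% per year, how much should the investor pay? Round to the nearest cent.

$48690.48

Level perpetuity: PV = C / r = $4,090.00 / 0.084 = $48,690.48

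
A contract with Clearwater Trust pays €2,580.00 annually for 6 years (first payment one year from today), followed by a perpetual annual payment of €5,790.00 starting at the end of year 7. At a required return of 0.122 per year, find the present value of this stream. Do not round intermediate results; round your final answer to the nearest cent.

€34335.82

PV of 6-year annuity: €2,580.00 × [1 − (1+0.122)^−6] / 0.122 = 10547.61742
Perpetuity value at year 6: €5,790.00 / 0.122 = 47459.01639
PV of perpetuity: 47459.01639 / (1+0.122)^6 = 23788.20057
Total PV = 10547.61742 + 23788.20057 = 34335.81798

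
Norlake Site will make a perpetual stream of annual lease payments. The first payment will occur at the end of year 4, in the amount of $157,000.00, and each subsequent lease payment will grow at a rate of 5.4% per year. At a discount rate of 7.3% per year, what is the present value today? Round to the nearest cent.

$6688779.60

Value at end of year 3: C₁ / (r − g) = $157,000.00 / (0.073 − 0.054) = $8,263,157.8947
Discount to today: PV = $8,263,157.8947 / (1 + 0.073)^3 = $8,263,157.8947 / 1.235376 = $6,688,779.60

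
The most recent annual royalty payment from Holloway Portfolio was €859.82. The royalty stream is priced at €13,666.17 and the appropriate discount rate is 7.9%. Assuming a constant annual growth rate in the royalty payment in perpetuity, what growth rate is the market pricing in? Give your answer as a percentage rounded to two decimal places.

P = D₀(1+g)/(r−g) ⇒ P(r−g) = D₀(1+g) ⇒ g(P+D₀) = P·r − D₀
g = (P·r − D₀)/(P + D₀) = (€13,666.17×0.079 − €859.82) / (€13,666.17 + €859.82) = 0.015132

1.51%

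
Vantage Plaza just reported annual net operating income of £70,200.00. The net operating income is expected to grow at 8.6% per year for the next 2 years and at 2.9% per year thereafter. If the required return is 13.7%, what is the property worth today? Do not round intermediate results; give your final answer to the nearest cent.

£741288.13

D_1 = 76237.20000
D_2 = 82793.59920
Terminal value at year 2: TV = D_2×(1+g_2)/(r−g_2) = 85194.61358/0.108 = 788839.01460
P_0 = D_1/(1+r)^1 + D_2/(1+r)^2 + TV/(1+r)^2
    = 67051.18734 + 64043.61429 + 610193.32503 = 741288.12665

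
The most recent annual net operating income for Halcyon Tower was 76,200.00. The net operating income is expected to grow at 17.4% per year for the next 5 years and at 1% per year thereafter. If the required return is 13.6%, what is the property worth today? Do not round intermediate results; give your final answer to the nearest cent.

D_1 = 89458.80000
D_2 = 105024.63120
D_3 = 123298.91703
D_4 = 144752.92859
D_5 = 169939.93817
Terminal value at year 5: TV = D_5×(1+g_2)/(r−g_2) = 171639.33755/0.126 = 1362216.96467
P_0 = D_1/(1+r)^1 + D_2/(1+r)^2 + D_3/(1+r)^3 + D_4/(1+r)^4 + D_5/(1+r)^5 + TV/(1+r)^5
    = 78748.94366 + 81383.15128 + 84105.47501 + 86918.86238 + 89826.35953 + 720036.69149 = 1141019.48335

1141019.48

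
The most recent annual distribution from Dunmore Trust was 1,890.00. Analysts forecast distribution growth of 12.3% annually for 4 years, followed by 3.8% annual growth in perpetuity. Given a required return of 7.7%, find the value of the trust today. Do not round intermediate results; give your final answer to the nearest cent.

D_1 = 2122.47000
D_2 = 2383.53381
D_3 = 2676.70847
D_4 = 3005.94361
Terminal value at year 4: TV = D_4×(1+g_2)/(r−g_2) = 3120.16947/0.039 = 80004.34532
P_0 = D_1/(1+r)^1 + D_2/(1+r)^2 + D_3/(1+r)^3 + D_4/(1+r)^4 + TV/(1+r)^4
    = 1970.72423 + 2054.89630 + 2142.66346 + 2234.17926 + 59463.54032 = 67866.00357

67866.00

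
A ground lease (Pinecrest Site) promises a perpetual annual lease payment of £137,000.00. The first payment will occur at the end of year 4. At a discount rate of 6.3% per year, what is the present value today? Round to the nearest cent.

£1810423.69

Value at end of year 3: C / r = £137,000.00 / 0.063 = £2,174,603.1746
Discount to today: PV = £2,174,603.1746 / (1 + 0.063)^3 = £2,174,603.1746 / 1.201157 = £1,810,423.69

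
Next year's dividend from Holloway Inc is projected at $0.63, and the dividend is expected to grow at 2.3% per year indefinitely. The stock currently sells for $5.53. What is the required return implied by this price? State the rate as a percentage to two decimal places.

P = D₁/(r − g) ⇒ r = D₁/P + g = $0.6300/$5.53 + 0.023 = 0.113924 + 0.023 = 0.136924

13.69%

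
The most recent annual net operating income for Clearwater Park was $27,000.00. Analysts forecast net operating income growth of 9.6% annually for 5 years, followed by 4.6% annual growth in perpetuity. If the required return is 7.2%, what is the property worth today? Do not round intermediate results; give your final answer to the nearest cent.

$1357733.90

D_1 = 29592.00000
D_2 = 32432.83200
D_3 = 35546.38387
D_4 = 38958.83672
D_5 = 42698.88505
Terminal value at year 5: TV = D_5×(1+g_2)/(r−g_2) = 44663.03376/0.026 = 1717808.99083
P_0 = D_1/(1+r)^1 + D_2/(1+r)^2 + D_3/(1+r)^3 + D_4/(1+r)^4 + D_5/(1+r)^5 + TV/(1+r)^5
    = 27604.47761 + 28222.48830 + 28854.33506 + 29500.32763 + 30160.78273 + 1213391.48983 = 1357733.90117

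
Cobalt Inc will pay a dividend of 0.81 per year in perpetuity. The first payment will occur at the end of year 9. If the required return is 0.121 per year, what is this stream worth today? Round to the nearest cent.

2.68

Value at end of year 8: C / r = 0.81 / 0.121 = 6.6942
Discount to today: PV = 6.6942 / (1 + 0.121)^8 = 6.6942 / 2.493704 = 2.68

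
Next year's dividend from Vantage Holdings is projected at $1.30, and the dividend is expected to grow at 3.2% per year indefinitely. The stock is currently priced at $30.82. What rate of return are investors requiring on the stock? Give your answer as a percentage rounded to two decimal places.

P = D₁/(r − g) ⇒ r = D₁/P + g = $1.3000/$30.82 + 0.032 = 0.042180 + 0.032 = 0.074180

7.42%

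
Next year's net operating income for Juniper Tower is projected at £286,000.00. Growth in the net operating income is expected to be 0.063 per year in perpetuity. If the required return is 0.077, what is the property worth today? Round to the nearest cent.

Growing perpetuity: P = D₁ / (r − g) = £286,000.0000 / (0.077 − 0.063) = £20,428,571.43

£20428571.43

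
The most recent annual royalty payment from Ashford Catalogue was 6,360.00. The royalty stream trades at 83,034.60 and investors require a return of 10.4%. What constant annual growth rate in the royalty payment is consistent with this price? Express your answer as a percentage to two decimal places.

P = D₀(1+g)/(r−g) ⇒ P(r−g) = D₀(1+g) ⇒ g(P+D₀) = P·r − D₀
g = (P·r − D₀)/(P + D₀) = (83,034.60×0.104 − 6,360.00) / (83,034.60 + 6,360.00) = 0.025456

2.55%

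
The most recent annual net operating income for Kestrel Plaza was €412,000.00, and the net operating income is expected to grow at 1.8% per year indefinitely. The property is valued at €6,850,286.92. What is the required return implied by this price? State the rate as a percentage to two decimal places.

D₁ = €412,000.00 × 1.018 = €419,416.0000
P = D₁/(r − g) ⇒ r = D₁/P + g = €419,416.0000/€6,850,286.92 + 0.018 = 0.061226 + 0.018 = 0.079226

7.92%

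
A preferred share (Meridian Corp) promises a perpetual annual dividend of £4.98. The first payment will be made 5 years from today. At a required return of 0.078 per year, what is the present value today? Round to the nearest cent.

£47.28

Value at end of year 4: C / r = £4.98 / 0.078 = £63.8462
Discount to today: PV = £63.8462 / (1 + 0.078)^4 = £63.8462 / 1.350439 = £47.28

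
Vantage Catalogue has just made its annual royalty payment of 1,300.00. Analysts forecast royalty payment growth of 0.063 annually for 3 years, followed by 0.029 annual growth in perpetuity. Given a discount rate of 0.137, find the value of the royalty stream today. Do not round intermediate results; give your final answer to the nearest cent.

D_1 = 1381.90000
D_2 = 1468.95970
D_3 = 1561.50416
Terminal value at year 3: TV = D_3×(1+g_2)/(r−g_2) = 1606.78778/0.108 = 14877.66465
P_0 = D_1/(1+r)^1 + D_2/(1+r)^2 + D_3/(1+r)^3 + TV/(1+r)^3
    = 1215.39138 + 1136.28939 + 1062.33564 + 10121.69790 = 13535.71432

13535.71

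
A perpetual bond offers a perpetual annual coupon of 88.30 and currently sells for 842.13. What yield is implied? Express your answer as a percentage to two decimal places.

P = C/r ⇒ r = C/P = 88.30/842.13 = 0.104853

10.49%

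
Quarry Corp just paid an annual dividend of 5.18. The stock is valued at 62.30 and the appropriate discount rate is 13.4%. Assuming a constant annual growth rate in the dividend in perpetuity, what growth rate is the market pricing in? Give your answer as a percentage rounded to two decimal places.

P = D₀(1+g)/(r−g) ⇒ P(r−g) = D₀(1+g) ⇒ g(P+D₀) = P·r − D₀
g = (P·r − D₀)/(P + D₀) = (62.30×0.134 − 5.18) / (62.30 + 5.18) = 0.046950

4.70%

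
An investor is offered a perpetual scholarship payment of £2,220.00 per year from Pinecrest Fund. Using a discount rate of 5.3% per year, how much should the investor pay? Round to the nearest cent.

Level perpetuity: PV = C / r = £2,220.00 / 0.053 = £41,886.79

£41886.79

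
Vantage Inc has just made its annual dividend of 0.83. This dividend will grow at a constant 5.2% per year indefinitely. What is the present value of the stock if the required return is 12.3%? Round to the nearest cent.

D₁ = D₀ × (1 + g) = 0.83 × 1.052 = 0.8732
Growing perpetuity: P = D₁ / (r − g) = 0.8732 / (0.123 − 0.052) = 12.30

12.30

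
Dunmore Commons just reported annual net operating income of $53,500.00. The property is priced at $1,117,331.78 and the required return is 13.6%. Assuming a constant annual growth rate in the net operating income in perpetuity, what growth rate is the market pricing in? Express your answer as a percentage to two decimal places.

8.41%

P = D₀(1+g)/(r−g) ⇒ P(r−g) = D₀(1+g) ⇒ g(P+D₀) = P·r − D₀
g = (P·r − D₀)/(P + D₀) = ($1,117,331.78×0.136 − $53,500.00) / ($1,117,331.78 + $53,500.00) = 0.084092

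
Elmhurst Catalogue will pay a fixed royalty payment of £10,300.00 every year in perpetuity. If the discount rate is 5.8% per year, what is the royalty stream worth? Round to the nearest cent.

£177586.21

Level perpetuity: PV = C / r = £10,300.00 / 0.058 = £177,586.21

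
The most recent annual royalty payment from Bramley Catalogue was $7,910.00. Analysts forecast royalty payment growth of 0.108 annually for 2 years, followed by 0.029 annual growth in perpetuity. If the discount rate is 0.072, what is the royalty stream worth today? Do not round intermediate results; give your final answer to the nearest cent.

$218840.82

D_1 = 8764.28000
D_2 = 9710.82224
Terminal value at year 2: TV = D_2×(1+g_2)/(r−g_2) = 9992.43608/0.043 = 232382.23453
P_0 = D_1/(1+r)^1 + D_2/(1+r)^2 + TV/(1+r)^2
    = 8175.63433 + 8450.18921 + 202214.99302 = 218840.81656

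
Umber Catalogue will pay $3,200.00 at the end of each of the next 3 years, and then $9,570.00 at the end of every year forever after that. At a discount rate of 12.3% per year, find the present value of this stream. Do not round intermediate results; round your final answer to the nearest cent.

PV of 3-year annuity: $3,200.00 × [1 − (1+0.123)^−3] / 0.123 = 7646.41067
Perpetuity value at year 3: $9,570.00 / 0.123 = 77804.87805
PV of perpetuity: 77804.87805 / (1+0.123)^3 = 54937.33114
Total PV = 7646.41067 + 54937.33114 = 62583.74181

$62583.74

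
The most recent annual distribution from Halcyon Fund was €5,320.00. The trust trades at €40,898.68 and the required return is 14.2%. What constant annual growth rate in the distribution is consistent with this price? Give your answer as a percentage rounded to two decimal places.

P = D₀(1+g)/(r−g) ⇒ P(r−g) = D₀(1+g) ⇒ g(P+D₀) = P·r − D₀
g = (P·r − D₀)/(P + D₀) = (€40,898.68×0.142 − €5,320.00) / (€40,898.68 + €5,320.00) = 0.010550

1.06%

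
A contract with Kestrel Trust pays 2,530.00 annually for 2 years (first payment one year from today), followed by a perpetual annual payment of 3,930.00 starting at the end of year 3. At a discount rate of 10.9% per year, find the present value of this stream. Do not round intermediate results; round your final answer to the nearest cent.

33654.33

PV of 2-year annuity: 2,530.00 × [1 − (1+0.109)^−2] / 0.109 = 4338.44413
Perpetuity value at year 2: 3,930.00 / 0.109 = 36055.04587
PV of perpetuity: 36055.04587 / (1+0.109)^2 = 29315.88168
Total PV = 4338.44413 + 29315.88168 = 33654.32580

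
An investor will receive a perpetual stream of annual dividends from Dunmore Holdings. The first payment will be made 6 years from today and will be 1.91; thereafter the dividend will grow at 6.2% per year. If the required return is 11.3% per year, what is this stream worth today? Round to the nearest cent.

Value at end of year 5: C₁ / (r − g) = 1.91 / (0.113 − 0.062) = 37.4510
Discount to today: PV = 37.4510 / (1 + 0.113)^5 = 37.4510 / 1.707953 = 21.93

21.93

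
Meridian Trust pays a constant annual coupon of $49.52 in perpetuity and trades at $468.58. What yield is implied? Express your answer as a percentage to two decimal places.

P = C/r ⇒ r = C/P = $49.52/$468.58 = 0.105681

10.57%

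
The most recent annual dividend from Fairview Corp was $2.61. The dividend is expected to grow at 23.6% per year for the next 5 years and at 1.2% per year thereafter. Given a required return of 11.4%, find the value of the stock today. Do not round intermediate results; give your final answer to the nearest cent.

$61.56

D_1 = 3.22596
D_2 = 3.98729
D_3 = 4.92829
D_4 = 6.09136
D_5 = 7.52892
Terminal value at year 5: TV = D_5×(1+g_2)/(r−g_2) = 7.61927/0.102 = 74.69873
P_0 = D_1/(1+r)^1 + D_2/(1+r)^2 + D_3/(1+r)^3 + D_4/(1+r)^4 + D_5/(1+r)^5 + TV/(1+r)^5
    = 2.89583 + 3.21297 + 3.56484 + 3.95525 + 4.38841 + 43.53988 = 61.55719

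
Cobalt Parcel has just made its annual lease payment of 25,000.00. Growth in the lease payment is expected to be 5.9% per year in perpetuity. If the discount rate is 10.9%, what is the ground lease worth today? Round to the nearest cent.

D₁ = D₀ × (1 + g) = 25,000.00 × 1.059 = 26,475.0000
Growing perpetuity: P = D₁ / (r − g) = 26,475.0000 / (0.109 − 0.059) = 529,500.00

529500.00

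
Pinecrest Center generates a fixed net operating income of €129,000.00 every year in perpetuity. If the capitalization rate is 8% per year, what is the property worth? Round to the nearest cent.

Level perpetuity: PV = C / r = €129,000.00 / 0.08 = €1,612,500.00

€1612500.00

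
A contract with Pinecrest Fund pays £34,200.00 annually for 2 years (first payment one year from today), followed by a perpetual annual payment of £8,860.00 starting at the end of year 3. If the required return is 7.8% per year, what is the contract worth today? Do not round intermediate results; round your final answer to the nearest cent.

£158901.89

PV of 2-year annuity: £34,200.00 × [1 − (1+0.078)^−2] / 0.078 = 61155.30375
Perpetuity value at year 2: £8,860.00 / 0.078 = 113589.74359
PV of perpetuity: 113589.74359 / (1+0.078)^2 = 97746.58595
Total PV = 61155.30375 + 97746.58595 = 158901.88970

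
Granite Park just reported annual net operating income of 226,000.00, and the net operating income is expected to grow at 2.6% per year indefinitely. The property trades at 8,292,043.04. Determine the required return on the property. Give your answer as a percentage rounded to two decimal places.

5.40%

D₁ = 226,000.00 × 1.026 = 231,876.0000
P = D₁/(r − g) ⇒ r = D₁/P + g = 231,876.0000/8,292,043.04 + 0.026 = 0.027964 + 0.026 = 0.053964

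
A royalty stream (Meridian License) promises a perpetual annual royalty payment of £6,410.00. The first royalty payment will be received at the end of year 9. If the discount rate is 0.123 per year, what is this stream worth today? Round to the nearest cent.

£20602.26

Value at end of year 8: C / r = £6,410.00 / 0.123 = £52,113.8211
Discount to today: PV = £52,113.8211 / (1 + 0.123)^8 = £52,113.8211 / 2.529520 = £20,602.26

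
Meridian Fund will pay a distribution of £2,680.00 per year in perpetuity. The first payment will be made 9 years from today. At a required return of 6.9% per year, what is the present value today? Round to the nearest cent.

Value at end of year 8: C / r = £2,680.00 / 0.069 = £38,840.5797
Discount to today: PV = £38,840.5797 / (1 + 0.069)^8 = £38,840.5797 / 1.705382 = £22,775.30

£22775.30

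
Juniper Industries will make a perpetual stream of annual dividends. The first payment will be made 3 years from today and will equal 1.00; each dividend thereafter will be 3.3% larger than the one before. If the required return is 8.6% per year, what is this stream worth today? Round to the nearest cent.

16.00

Value at end of year 2: C₁ / (r − g) = 1.00 / (0.086 − 0.033) = 18.8679
Discount to today: PV = 18.8679 / (1 + 0.086)^2 = 18.8679 / 1.179396 = 16.00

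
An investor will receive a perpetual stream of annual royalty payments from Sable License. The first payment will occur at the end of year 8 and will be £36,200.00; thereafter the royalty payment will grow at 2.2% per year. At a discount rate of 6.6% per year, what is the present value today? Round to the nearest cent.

Value at end of year 7: C₁ / (r − g) = £36,200.00 / (0.066 − 0.022) = £822,727.2727
Discount to today: PV = £822,727.2727 / (1 + 0.066)^7 = £822,727.2727 / 1.564229 = £525,963.32

£525963.32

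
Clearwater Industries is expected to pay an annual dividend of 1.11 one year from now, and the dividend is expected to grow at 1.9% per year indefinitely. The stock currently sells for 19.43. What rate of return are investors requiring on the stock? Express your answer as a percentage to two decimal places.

P = D₁/(r − g) ⇒ r = D₁/P + g = 1.1100/19.43 + 0.019 = 0.057128 + 0.019 = 0.076128

7.61%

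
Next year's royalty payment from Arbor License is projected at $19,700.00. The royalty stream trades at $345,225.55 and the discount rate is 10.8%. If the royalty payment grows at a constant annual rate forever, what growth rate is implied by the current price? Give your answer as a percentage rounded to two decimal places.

P = D₁/(r−g) ⇒ g = r − D₁/P = 0.108 − $19,700.00/$345,225.55 = 0.050936

5.09%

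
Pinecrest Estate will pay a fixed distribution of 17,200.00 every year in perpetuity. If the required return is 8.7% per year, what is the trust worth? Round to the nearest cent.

197701.15

Level perpetuity: PV = C / r = 17,200.00 / 0.087 = 197,701.15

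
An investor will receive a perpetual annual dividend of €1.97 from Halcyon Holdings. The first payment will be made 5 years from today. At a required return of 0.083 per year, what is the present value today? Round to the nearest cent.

€17.25

Value at end of year 4: C / r = €1.97 / 0.083 = €23.7349
Discount to today: PV = €23.7349 / (1 + 0.083)^4 = €23.7349 / 1.375669 = €17.25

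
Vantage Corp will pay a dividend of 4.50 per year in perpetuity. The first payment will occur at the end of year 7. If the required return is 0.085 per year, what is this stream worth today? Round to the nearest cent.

Value at end of year 6: C / r = 4.50 / 0.085 = 52.9412
Discount to today: PV = 52.9412 / (1 + 0.085)^6 = 52.9412 / 1.631468 = 32.45

32.45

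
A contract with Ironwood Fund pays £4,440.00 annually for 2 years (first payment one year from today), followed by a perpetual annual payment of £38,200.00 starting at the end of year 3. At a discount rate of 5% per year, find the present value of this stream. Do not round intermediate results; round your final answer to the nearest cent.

£701226.30

PV of 2-year annuity: £4,440.00 × [1 − (1+0.05)^−2] / 0.05 = 8255.78231
Perpetuity value at year 2: £38,200.00 / 0.05 = 764000.00000
PV of perpetuity: 764000.00000 / (1+0.05)^2 = 692970.52154
Total PV = 8255.78231 + 692970.52154 = 701226.30385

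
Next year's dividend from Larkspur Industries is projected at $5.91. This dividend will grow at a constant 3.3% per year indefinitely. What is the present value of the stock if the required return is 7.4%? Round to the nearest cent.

$144.15

Growing perpetuity: P = D₁ / (r − g) = $5.9100 / (0.074 − 0.033) = $144.15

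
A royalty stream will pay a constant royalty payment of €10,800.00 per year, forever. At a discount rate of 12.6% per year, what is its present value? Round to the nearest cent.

€85714.29

Level perpetuity: PV = C / r = €10,800.00 / 0.126 = €85,714.29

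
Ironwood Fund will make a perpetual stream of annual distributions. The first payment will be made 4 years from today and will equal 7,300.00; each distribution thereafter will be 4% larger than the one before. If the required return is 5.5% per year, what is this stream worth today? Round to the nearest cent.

Value at end of year 3: C₁ / (r − g) = 7,300.00 / (0.055 − 0.04) = 486,666.6667
Discount to today: PV = 486,666.6667 / (1 + 0.055)^3 = 486,666.6667 / 1.174241 = 414,451.98

414451.98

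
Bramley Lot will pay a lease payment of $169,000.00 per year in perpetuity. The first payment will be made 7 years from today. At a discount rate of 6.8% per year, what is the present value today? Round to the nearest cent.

Value at end of year 6: C / r = $169,000.00 / 0.068 = $2,485,294.1176
Discount to today: PV = $2,485,294.1176 / (1 + 0.068)^6 = $2,485,294.1176 / 1.483978 = $1,674,751.12

$1674751.12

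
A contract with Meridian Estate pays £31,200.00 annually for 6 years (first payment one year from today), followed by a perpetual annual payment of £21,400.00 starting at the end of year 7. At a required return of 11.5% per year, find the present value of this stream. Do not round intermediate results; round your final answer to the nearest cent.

£226955.84

PV of 6-year annuity: £31,200.00 × [1 − (1+0.115)^−6] / 0.115 = 130113.17383
Perpetuity value at year 6: £21,400.00 / 0.115 = 186086.95652
PV of perpetuity: 186086.95652 / (1+0.115)^6 = 96842.66421
Total PV = 130113.17383 + 96842.66421 = 226955.83805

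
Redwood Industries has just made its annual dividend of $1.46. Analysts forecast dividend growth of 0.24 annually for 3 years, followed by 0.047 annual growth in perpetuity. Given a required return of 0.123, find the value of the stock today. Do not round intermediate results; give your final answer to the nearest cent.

D_1 = 1.81040
D_2 = 2.24490
D_3 = 2.78367
Terminal value at year 3: TV = D_3×(1+g_2)/(r−g_2) = 2.91450/0.076 = 38.34873
P_0 = D_1/(1+r)^1 + D_2/(1+r)^2 + D_3/(1+r)^3 + TV/(1+r)^3
    = 1.61211 + 1.78007 + 1.96553 + 27.07770 = 32.43540

$32.44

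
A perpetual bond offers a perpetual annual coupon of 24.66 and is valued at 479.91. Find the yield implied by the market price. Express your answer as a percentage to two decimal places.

5.14%

P = C/r ⇒ r = C/P = 24.66/479.91 = 0.051385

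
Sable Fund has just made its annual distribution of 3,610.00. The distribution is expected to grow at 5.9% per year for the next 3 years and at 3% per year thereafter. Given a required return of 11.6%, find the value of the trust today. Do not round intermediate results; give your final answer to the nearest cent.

46704.67

D_1 = 3822.99000
D_2 = 4048.54641
D_3 = 4287.41065
Terminal value at year 3: TV = D_3×(1+g_2)/(r−g_2) = 4416.03297/0.086 = 51349.22055
P_0 = D_1/(1+r)^1 + D_2/(1+r)^2 + D_3/(1+r)^3 + TV/(1+r)^3
    = 3425.61828 + 3250.65391 + 3084.62588 + 36943.77511 = 46704.67318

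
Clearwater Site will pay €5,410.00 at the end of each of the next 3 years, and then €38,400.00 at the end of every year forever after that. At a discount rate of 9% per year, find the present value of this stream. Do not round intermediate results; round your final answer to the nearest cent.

PV of 3-year annuity: €5,410.00 × [1 − (1+0.09)^−3] / 0.09 = 13694.30414
Perpetuity value at year 3: €38,400.00 / 0.09 = 426666.66667
PV of perpetuity: 426666.66667 / (1+0.09)^3 = 329464.95149
Total PV = 13694.30414 + 329464.95149 = 343159.25564

€343159.26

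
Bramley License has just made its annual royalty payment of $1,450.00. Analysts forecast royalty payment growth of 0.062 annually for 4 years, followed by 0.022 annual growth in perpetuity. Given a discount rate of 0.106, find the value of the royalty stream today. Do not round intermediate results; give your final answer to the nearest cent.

$20243.08

D_1 = 1539.90000
D_2 = 1635.37380
D_3 = 1736.76698
D_4 = 1844.44653
Terminal value at year 4: TV = D_4×(1+g_2)/(r−g_2) = 1885.02435/0.084 = 22440.76609
P_0 = D_1/(1+r)^1 + D_2/(1+r)^2 + D_3/(1+r)^3 + D_4/(1+r)^4 + TV/(1+r)^4
    = 1392.31465 + 1336.92419 + 1283.73733 + 1232.66641 + 14997.44131 = 20243.08389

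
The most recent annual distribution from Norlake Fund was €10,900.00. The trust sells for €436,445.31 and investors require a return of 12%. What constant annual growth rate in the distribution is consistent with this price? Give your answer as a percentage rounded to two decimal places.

9.27%

P = D₀(1+g)/(r−g) ⇒ P(r−g) = D₀(1+g) ⇒ g(P+D₀) = P·r − D₀
g = (P·r − D₀)/(P + D₀) = (€436,445.31×0.12 − €10,900.00) / (€436,445.31 + €10,900.00) = 0.092710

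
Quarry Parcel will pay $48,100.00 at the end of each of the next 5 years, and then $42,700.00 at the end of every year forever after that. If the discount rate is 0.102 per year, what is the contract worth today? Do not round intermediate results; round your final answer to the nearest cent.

$438993.54

PV of 5-year annuity: $48,100.00 × [1 − (1+0.102)^−5] / 0.102 = 181409.03536
Perpetuity value at year 5: $42,700.00 / 0.102 = 418627.45098
PV of perpetuity: 418627.45098 / (1+0.102)^5 = 257584.50275
Total PV = 181409.03536 + 257584.50275 = 438993.53811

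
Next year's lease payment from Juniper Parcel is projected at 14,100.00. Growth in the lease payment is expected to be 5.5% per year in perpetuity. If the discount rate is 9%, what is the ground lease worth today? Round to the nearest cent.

Growing perpetuity: P = D₁ / (r − g) = 14,100.0000 / (0.09 − 0.055) = 402,857.14

402857.14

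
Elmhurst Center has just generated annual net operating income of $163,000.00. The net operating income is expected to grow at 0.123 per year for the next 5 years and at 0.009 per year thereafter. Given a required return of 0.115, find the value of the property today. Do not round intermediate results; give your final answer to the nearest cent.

$2440753.19

D_1 = 183049.00000
D_2 = 205564.02700
D_3 = 230848.40232
D_4 = 259242.75581
D_5 = 291129.61477
Terminal value at year 5: TV = D_5×(1+g_2)/(r−g_2) = 293749.78130/0.106 = 2771224.35192
P_0 = D_1/(1+r)^1 + D_2/(1+r)^2 + D_3/(1+r)^3 + D_4/(1+r)^4 + D_5/(1+r)^5 + TV/(1+r)^5
    = 164169.50673 + 165347.40453 + 166533.75362 + 167728.61464 + 168932.04864 + 1608041.85925 = 2440753.18741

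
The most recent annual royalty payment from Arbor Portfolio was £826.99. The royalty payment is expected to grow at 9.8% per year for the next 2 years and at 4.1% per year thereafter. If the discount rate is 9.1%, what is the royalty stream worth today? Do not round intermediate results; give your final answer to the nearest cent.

D_1 = 908.03502
D_2 = 997.02245
Terminal value at year 2: TV = D_2×(1+g_2)/(r−g_2) = 1037.90037/0.05 = 20758.00745
P_0 = D_1/(1+r)^1 + D_2/(1+r)^2 + TV/(1+r)^2
    = 832.29608 + 837.63620 + 17439.58565 = 19109.51793

£19109.52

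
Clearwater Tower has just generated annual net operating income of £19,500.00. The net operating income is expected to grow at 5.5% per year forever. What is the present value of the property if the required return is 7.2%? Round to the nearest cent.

£1210147.06

D₁ = D₀ × (1 + g) = £19,500.00 × 1.055 = £20,572.5000
Growing perpetuity: P = D₁ / (r − g) = £20,572.5000 / (0.072 − 0.055) = £1,210,147.06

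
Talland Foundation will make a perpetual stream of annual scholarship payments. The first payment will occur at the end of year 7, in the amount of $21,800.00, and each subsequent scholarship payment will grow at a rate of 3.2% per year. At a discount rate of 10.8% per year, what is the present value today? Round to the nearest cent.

$155025.93

Value at end of year 6: C₁ / (r − g) = $21,800.00 / (0.108 − 0.032) = $286,842.1053
Discount to today: PV = $286,842.1053 / (1 + 0.108)^6 = $286,842.1053 / 1.850285 = $155,025.93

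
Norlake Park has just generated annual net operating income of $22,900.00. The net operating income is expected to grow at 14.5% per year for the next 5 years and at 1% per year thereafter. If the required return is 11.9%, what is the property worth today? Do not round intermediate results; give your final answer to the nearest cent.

$360749.50

D_1 = 26220.50000
D_2 = 30022.47250
D_3 = 34375.73101
D_4 = 39360.21201
D_5 = 45067.44275
Terminal value at year 5: TV = D_5×(1+g_2)/(r−g_2) = 45518.11718/0.109 = 417597.40530
P_0 = D_1/(1+r)^1 + D_2/(1+r)^2 + D_3/(1+r)^3 + D_4/(1+r)^4 + D_5/(1+r)^5 + TV/(1+r)^5
    = 23432.08222 + 23976.52738 + 24533.62274 + 25103.66223 + 25686.94661 + 238016.66127 = 360749.50245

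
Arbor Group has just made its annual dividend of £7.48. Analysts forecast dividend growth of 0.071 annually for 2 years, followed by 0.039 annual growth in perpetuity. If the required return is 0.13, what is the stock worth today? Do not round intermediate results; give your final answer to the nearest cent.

£90.53

D_1 = 8.01108
D_2 = 8.57987
Terminal value at year 2: TV = D_2×(1+g_2)/(r−g_2) = 8.91448/0.091 = 97.96133
P_0 = D_1/(1+r)^1 + D_2/(1+r)^2 + TV/(1+r)^2
    = 7.08945 + 6.71929 + 76.71809 = 90.52684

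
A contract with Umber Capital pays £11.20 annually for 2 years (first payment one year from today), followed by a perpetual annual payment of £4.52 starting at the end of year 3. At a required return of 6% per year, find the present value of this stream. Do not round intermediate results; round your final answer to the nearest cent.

PV of 2-year annuity: £11.20 × [1 − (1+0.06)^−2] / 0.06 = 20.53400
Perpetuity value at year 2: £4.52 / 0.06 = 75.33333
PV of perpetuity: 75.33333 / (1+0.06)^2 = 67.04640
Total PV = 20.53400 + 67.04640 = 87.58040

£87.58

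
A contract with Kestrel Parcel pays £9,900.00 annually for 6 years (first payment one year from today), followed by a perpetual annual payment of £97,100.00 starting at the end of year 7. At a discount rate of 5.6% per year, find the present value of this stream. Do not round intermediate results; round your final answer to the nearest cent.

PV of 6-year annuity: £9,900.00 × [1 − (1+0.056)^−6] / 0.056 = 49299.37275
Perpetuity value at year 6: £97,100.00 / 0.056 = 1733928.57143
PV of perpetuity: 1733928.57143 / (1+0.056)^6 = 1250396.33975
Total PV = 49299.37275 + 1250396.33975 = 1299695.71250

£1299695.71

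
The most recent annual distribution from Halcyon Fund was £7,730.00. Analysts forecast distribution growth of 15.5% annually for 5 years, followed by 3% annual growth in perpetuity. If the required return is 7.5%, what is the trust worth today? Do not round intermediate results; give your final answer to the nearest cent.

£301505.62

D_1 = 8928.15000
D_2 = 10312.01325
D_3 = 11910.37530
D_4 = 13756.48348
D_5 = 15888.73841
Terminal value at year 5: TV = D_5×(1+g_2)/(r−g_2) = 16365.40057/0.045 = 363675.56816
P_0 = D_1/(1+r)^1 + D_2/(1+r)^2 + D_3/(1+r)^3 + D_4/(1+r)^4 + D_5/(1+r)^5 + TV/(1+r)^5
    = 8305.25581 + 8923.32136 + 9587.38249 + 10300.86211 + 11067.43790 + 253321.35637 = 301505.61605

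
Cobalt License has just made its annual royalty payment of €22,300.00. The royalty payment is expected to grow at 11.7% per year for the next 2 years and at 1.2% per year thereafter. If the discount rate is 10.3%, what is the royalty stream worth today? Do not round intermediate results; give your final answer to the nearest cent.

D_1 = 24909.10000
D_2 = 27823.46470
Terminal value at year 2: TV = D_2×(1+g_2)/(r−g_2) = 28157.34628/0.091 = 309421.38765
P_0 = D_1/(1+r)^1 + D_2/(1+r)^2 + TV/(1+r)^2
    = 22583.04624 + 22869.68508 + 254331.00335 = 299783.73467

€299783.73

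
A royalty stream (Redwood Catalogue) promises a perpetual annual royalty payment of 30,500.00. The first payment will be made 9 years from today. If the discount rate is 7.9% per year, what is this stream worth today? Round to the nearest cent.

210136.35

Value at end of year 8: C / r = 30,500.00 / 0.079 = 386,075.9494
Discount to today: PV = 386,075.9494 / (1 + 0.079)^8 = 386,075.9494 / 1.837264 = 210,136.35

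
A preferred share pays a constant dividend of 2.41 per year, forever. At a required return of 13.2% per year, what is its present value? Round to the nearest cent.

Level perpetuity: PV = C / r = 2.41 / 0.132 = 18.26

18.26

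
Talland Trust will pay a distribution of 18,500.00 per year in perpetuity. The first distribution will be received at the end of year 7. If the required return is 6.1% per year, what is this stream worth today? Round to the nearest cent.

212593.31

Value at end of year 6: C / r = 18,500.00 / 0.061 = 303,278.6885
Discount to today: PV = 303,278.6885 / (1 + 0.061)^6 = 303,278.6885 / 1.426567 = 212,593.31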